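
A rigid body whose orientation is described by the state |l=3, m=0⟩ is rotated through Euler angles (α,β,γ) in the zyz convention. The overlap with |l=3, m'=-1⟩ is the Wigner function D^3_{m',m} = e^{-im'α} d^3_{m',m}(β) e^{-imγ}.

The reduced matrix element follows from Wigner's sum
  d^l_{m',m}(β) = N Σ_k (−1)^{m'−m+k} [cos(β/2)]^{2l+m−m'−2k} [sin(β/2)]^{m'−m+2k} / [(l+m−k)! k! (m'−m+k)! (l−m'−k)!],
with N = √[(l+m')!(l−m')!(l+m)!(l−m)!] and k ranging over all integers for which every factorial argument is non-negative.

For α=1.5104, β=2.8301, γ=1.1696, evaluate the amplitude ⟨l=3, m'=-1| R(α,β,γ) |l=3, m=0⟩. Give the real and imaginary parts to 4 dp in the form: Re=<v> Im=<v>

Re=0.0283 Im=0.4677

First d^3_{-1,0}(β=2.8301), then the phase factors e^{-i(-1)α} and e^{-i(0)γ}:
With c≡cos(β/2)=0.155117 and s≡sin(β/2)=0.987896, N=[2·24·6·6]^{1/2}=41.569219
The bounds max(0,m−m')=1 and min(l+m,l−m')=3 give 3 terms
  k=1: (−1)^0·41.5692/(12)·0.1551^5·0.9879^1 = +0.000307
  k=2: (−1)^1·41.5692/(4)·0.1551^3·0.9879^3 = -0.037396
  k=3: (−1)^2·41.5692/(12)·0.1551^1·0.9879^5 = +0.505600
d^3_{-1,0}(2.8301) = +0.000307 -0.037396 +0.505600 = +0.468512
Attach z-rotation phases: D = e^{-i(-1)(1.5104)}·(+0.468512)·e^{-i(0)(1.1696)} = +0.028279+0.467657i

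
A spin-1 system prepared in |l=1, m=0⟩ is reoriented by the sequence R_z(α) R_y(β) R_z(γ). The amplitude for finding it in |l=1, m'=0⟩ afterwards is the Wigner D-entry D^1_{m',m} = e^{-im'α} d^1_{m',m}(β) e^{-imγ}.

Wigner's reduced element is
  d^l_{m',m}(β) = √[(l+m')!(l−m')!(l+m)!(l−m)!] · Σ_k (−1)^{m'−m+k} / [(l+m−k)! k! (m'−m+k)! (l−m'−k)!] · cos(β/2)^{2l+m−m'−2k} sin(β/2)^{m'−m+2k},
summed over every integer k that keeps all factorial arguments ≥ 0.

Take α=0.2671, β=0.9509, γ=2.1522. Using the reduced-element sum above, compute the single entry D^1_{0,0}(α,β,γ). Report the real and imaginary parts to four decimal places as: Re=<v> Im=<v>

Re=0.5810 Im=0.0000

Split into d^1_{0,0}(β=0.9509) × two z-phases.
With c≡cos(β/2)=0.889087 and s≡sin(β/2)=0.457739, N=[1·1·1·1]^{1/2}=1.000000
k∈{0,1} keeps every argument non-negative
  k=0: (−1)^0·1.0000/(1)·0.8891^2·0.4577^0 = +0.790475
  k=1: (−1)^1·1.0000/(1)·0.8891^0·0.4577^2 = -0.209525
d^1_{0,0}(0.9509) = +0.790475 -0.209525 = +0.580951
Attach z-rotation phases: D = e^{-i(0)(0.2671)}·(+0.580951)·e^{-i(0)(2.1522)} = +0.580951+0.000000i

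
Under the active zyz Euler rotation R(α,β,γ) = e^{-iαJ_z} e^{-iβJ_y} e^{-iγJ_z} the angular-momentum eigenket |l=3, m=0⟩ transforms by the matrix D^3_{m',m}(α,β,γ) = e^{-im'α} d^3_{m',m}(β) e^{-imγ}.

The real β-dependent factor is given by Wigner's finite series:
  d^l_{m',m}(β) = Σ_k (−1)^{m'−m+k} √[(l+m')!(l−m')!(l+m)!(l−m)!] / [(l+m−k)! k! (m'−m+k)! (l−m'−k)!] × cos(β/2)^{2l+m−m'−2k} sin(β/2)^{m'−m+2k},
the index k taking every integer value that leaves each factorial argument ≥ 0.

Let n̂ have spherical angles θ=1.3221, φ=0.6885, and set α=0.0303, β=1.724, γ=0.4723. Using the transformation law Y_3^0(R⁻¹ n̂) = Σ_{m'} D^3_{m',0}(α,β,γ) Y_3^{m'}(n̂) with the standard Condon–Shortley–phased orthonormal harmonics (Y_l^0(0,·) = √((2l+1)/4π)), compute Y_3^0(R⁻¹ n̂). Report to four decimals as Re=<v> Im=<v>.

Re=-0.1092 Im=0.0000

Need the full column D^3_{m',0} for m'=−3..3 at α=0.0303, β=1.724, γ=0.4723.
cos(β/2)=0.650920, sin(β/2)=0.759146
d^3_{-3,0}: single k=3 term ⇒ +0.539603;  D = +0.537376+0.048982i
d^3_{-2,0}: k∈[2..3] ⇒ +0.566660 -0.770757 = -0.204097;  D = -0.203722-0.012361i
d^3_{-1,0}: k∈[1..3] ⇒ +0.307295 -1.253925 +0.568519 = -0.378111;  D = -0.377937-0.011455i
d^3_{0,0}: k∈[0..3] ⇒ +0.076062 -0.931118 +1.266483 -0.191404 = +0.220023;  D = +0.220023+0.000000i
d^3_{1,0}: k∈[0..2] ⇒ -0.307295 +1.253925 -0.568519 = +0.378111;  D = +0.377937-0.011455i
d^3_{2,0}: k∈[0..1] ⇒ +0.566660 -0.770757 = -0.204097;  D = -0.203722+0.012361i
d^3_{3,0}: single k=0 term ⇒ -0.539603;  D = -0.537376+0.048982i
Y_3^{m'}(θ=1.3221,φ=0.6885) and Σ D·Y over m':
  (+0.5374+0.0490i)·(-0.1804-0.3343i)  (-0.2037-0.0124i)·(+0.0455-0.2319i)  (-0.3779-0.0115i)·(-0.1686+0.1387i)  (+0.2200+0.0000i)·(-0.2477+0.0000i)  (+0.3779-0.0115i)·(+0.1686+0.1387i)  (-0.2037+0.0124i)·(+0.0455+0.2319i)  (-0.5374+0.0490i)·(+0.1804-0.3343i)
Y_3^0(R⁻¹ n̂) = -0.109245+0.000000i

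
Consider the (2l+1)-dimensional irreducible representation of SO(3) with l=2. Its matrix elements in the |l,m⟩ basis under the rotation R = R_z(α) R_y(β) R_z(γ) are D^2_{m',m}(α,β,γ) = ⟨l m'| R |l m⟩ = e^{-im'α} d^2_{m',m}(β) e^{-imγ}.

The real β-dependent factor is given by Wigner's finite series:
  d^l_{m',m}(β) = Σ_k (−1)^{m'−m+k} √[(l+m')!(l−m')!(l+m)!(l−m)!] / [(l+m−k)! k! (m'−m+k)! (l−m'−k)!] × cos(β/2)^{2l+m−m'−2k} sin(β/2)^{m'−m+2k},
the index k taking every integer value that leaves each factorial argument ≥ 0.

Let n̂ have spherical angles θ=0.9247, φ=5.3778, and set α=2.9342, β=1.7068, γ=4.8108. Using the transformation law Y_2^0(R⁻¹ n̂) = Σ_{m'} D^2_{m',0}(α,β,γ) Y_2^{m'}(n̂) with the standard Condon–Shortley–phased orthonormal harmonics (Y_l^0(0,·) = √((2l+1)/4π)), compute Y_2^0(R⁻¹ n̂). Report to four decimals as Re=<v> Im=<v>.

Need the full column D^2_{m',0} for m'=−2..2 at α=2.9342, β=1.7068, γ=4.8108.
cos(β/2)=0.657425, sin(β/2)=0.753520
d^2_{-2,0}: single k=2 term ⇒ +0.601115;  D = +0.550142-0.242245i
d^2_{-1,0}: k∈[1..2] ⇒ +0.524456 -0.688979 = -0.164523;  D = +0.160998-0.033877i
d^2_{0,0}: k∈[0..2] ⇒ +0.186803 -0.981617 +0.322388 = -0.472425;  D = -0.472425+0.000000i
d^2_{1,0}: k∈[0..1] ⇒ -0.524456 +0.688979 = +0.164523;  D = -0.160998-0.033877i
d^2_{2,0}: single k=0 term ⇒ +0.601115;  D = +0.550142+0.242245i
Y_2^{m'}(θ=0.9247,φ=5.3778) and Σ D·Y over m':
  (+0.5501-0.2422i)·(-0.0585+0.2392i)  (+0.1610-0.0339i)·(+0.2293+0.2922i)  (-0.4724+0.0000i)·(+0.0276+0.0000i)  (-0.1610-0.0339i)·(-0.2293+0.2922i)  (+0.5501+0.2422i)·(-0.0585-0.2392i)
Y_2^0(R⁻¹ n̂) = +0.132078+0.000000i

Re=0.1321 Im=0.0000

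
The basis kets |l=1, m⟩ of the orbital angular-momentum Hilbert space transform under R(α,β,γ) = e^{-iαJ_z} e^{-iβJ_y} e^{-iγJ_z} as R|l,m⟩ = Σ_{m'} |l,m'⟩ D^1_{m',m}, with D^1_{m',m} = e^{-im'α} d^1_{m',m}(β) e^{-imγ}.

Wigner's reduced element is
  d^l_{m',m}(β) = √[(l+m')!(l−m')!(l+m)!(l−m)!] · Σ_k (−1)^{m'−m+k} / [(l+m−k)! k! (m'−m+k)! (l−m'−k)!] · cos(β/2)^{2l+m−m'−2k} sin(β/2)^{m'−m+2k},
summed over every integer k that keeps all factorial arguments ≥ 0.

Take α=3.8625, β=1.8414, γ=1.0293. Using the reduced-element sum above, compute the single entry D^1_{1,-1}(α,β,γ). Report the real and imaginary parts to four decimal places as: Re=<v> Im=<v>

D^1_{1,-1}(3.8625,1.8414,1.0293) = e^{-i·1·3.8625}·d^1_{1,-1}(1.8414)·e^{-i·-1·1.0293}. Compute d first:
With c≡cos(β/2)=0.605263 and s≡sin(β/2)=0.796025, N=[2·1·1·2]^{1/2}=2.000000
k: max(0,(-1)−(1))=0 … min(1+(-1),1−(1))=0
  k=0: (−1)^2·2.0000/(2)·0.6053^0·0.7960^2 = +0.633657
d^1_{1,-1}(1.8414) = +0.633657
Attach z-rotation phases: D = e^{-i(1)(3.8625)}·(+0.633657)·e^{-i(-1)(1.0293)} = -0.603762-0.192332i

Re=-0.6038 Im=-0.1923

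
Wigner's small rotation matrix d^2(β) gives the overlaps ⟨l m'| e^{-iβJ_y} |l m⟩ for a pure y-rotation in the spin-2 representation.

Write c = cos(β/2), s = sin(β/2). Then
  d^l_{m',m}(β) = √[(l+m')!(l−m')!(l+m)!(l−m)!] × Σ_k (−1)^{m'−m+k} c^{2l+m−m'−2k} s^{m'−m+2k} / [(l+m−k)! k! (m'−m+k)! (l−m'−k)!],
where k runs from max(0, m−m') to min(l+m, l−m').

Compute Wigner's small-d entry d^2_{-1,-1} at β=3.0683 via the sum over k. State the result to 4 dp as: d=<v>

d=-0.0040

d^2_{-1,-1}(β=3.0683) via Wigner's sum:
c=cos(3.0683/2)=0.036638, s=sin(3.0683/2)=0.999329; N=√[1·6·1·6]=6.000000
k: max(0,(-1)−(-1))=0 … min(2+(-1),2−(-1))=1
  k=0: (−1)^0·6.0000/(6)·0.0366^4·0.9993^0 = +0.000002
  k=1: (−1)^1·6.0000/(2)·0.0366^2·0.9993^2 = -0.004022
d^2_{-1,-1}(3.0683) = +0.000002 -0.004022 = -0.004020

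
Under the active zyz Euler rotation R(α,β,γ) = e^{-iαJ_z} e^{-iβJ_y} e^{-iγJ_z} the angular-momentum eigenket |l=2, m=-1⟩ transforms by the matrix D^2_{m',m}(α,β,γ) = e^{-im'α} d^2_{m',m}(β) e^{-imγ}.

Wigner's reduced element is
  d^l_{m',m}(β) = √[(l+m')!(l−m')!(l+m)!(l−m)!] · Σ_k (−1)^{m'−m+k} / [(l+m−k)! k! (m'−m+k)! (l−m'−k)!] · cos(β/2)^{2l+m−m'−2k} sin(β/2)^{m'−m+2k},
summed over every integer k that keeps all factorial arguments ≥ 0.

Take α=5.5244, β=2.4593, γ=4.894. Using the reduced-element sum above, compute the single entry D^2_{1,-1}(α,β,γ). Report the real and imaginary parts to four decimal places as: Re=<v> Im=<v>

Split into d^2_{1,-1}(β=2.4593) × two z-phases.
c=cos(2.4593/2)=0.334568, s=sin(2.4593/2)=0.942372; N=√[6·1·1·6]=6.000000
k∈{0,1} keeps every argument non-negative
  k=0: (−1)^2·6.0000/(2)·0.3346^2·0.9424^2 = +0.298218
  k=1: (−1)^3·6.0000/(6)·0.3346^0·0.9424^4 = -0.788659
d^2_{1,-1}(2.4593) = +0.298218 -0.788659 = -0.490441
Phases: e^{-i·(1)·5.5244}=+0.725672+0.688040i, e^{-i·(-1)·4.894}=+0.180614-0.983554i ⇒ D=-0.396174+0.289099i

Re=-0.3962 Im=0.2891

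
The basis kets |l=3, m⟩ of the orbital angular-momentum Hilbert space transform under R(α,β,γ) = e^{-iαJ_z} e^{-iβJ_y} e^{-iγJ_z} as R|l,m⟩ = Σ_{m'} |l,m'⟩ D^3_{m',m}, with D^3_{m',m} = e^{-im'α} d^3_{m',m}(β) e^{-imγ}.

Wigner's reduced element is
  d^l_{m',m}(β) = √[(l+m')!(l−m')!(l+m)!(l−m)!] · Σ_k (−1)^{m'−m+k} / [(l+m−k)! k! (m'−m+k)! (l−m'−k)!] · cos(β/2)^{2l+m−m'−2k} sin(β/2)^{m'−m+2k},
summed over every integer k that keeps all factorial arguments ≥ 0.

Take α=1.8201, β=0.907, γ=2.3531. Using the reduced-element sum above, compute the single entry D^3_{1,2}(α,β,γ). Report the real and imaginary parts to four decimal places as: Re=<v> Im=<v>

Re=0.4143 Im=-0.1028

First d^3_{1,2}(β=0.907), then the phase factors e^{-i(1)α} and e^{-i(2)γ}:
c=cos(0.907/2)=0.898919, s=sin(0.907/2)=0.438114; N=√[24·2·120·1]=75.894664
Admissible k: 1..2 (factorial args all ≥0)
  k=1: (−1)^0·75.8947/(24)·0.8989^5·0.4381^1 = +0.813188
  k=2: (−1)^1·75.8947/(12)·0.8989^3·0.4381^3 = -0.386327
d^3_{1,2}(0.907) = +0.813188 -0.386327 = +0.426861
Attach z-rotation phases: D = e^{-i(1)(1.8201)}·(+0.426861)·e^{-i(2)(2.3531)} = +0.414308-0.102757i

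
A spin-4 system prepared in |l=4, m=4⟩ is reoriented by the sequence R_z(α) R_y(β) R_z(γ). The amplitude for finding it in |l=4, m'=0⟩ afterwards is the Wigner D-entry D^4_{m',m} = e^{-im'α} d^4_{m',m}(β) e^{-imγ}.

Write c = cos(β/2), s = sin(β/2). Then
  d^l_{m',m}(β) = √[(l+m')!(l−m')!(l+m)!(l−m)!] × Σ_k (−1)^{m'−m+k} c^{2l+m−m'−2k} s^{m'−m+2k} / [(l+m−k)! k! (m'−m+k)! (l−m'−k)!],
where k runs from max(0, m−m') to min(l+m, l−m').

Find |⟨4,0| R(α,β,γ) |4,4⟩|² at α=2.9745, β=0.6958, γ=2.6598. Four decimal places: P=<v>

First d^4_{0,4}(β=0.6958), then the phase factors e^{-i(0)α} and e^{-i(4)γ}:
c=cos(0.6958/2)=0.940091, s=sin(0.6958/2)=0.340924; N=√[24·24·40320·1]=4819.161753
The bounds max(0,m−m')=4 and min(l+m,l−m')=4 give 1 term
  k=4: (−1)^0·4819.1618/(576)·0.9401^4·0.3409^4 = +0.088280
d^4_{0,4}(0.6958) = +0.088280
|D^4_{0,4}|² = |d^4_{0,4}(β)|² = (+0.088280)² = 0.007793 (the z-rotation phases have unit modulus)

P=0.0078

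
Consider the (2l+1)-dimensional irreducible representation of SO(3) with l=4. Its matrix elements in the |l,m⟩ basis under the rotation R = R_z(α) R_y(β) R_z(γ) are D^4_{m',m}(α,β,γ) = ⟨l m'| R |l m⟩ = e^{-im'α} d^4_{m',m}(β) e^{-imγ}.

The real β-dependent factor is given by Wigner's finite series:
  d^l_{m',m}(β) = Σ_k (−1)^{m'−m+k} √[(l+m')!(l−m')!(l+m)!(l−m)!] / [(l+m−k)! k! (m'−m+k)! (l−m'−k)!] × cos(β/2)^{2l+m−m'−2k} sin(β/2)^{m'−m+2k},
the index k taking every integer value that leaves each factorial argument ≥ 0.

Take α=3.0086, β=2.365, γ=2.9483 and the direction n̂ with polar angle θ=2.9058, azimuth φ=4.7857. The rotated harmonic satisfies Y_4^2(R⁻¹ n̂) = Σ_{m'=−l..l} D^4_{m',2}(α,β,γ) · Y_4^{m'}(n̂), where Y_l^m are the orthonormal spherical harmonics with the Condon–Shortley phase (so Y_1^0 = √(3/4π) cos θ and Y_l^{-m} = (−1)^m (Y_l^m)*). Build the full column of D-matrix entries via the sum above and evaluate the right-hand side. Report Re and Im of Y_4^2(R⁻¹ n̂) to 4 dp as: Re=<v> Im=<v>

Re=0.2074 Im=0.3267

Need the full column D^4_{m',2} for m'=−4..4 at α=3.0086, β=2.365, γ=2.9483.
cos(β/2)=0.378612, sin(β/2)=0.925555
d^4_{-4,2}: single k=6 term ⇒ +0.476851;  D = +0.471820-0.069083i
d^4_{-3,2}: k∈[5..6] ⇒ +0.413791 -0.824282 = -0.410491;  D = +0.410459-0.005087i
d^4_{-2,2}: k∈[4..6] ⇒ +0.226193 -1.081396 +0.538542 = -0.316661;  D = -0.314361-0.038097i
d^4_{-1,2}: k∈[3..5] ⇒ +0.087236 -0.781991 +0.934647 = +0.239892;  D = -0.232219-0.060185i
d^4_{0,2}: k∈[2..4] ⇒ +0.023938 -0.381485 +0.854919 = +0.497372;  D = +0.460667+0.187523i
d^4_{1,2}: k∈[1..3] ⇒ +0.004379 -0.130854 +0.521328 = +0.394853;  D = -0.342744-0.196050i
d^4_{2,2}: k∈[0..2] ⇒ +0.000422 -0.030280 +0.226193 = +0.196335;  D = +0.155993+0.119221i
d^4_{3,2}: k∈[0..1] ⇒ -0.003862 +0.069241 = +0.065379;  D = -0.046222-0.046238i
d^4_{4,2}: single k=0 term ⇒ +0.013352;  D = +0.008104+0.010611i
Y_4^{m'}(θ=2.9058,φ=4.7857) and Σ D·Y over m':
  (+0.4718-0.0691i)·(+0.0013-0.0004i)  (+0.4105-0.0051i)·(+0.0034+0.0151i)  (-0.3144-0.0381i)·(-0.1015+0.0150i)  (-0.2322-0.0602i)·(-0.0285-0.3877i)  (+0.4607+0.1875i)·(+0.6264+0.0000i)  (-0.3427-0.1961i)·(+0.0285-0.3877i)  (+0.1560+0.1192i)·(-0.1015-0.0150i)  (-0.0462-0.0462i)·(-0.0034+0.0151i)  (+0.0081+0.0106i)·(+0.0013+0.0004i)
Y_4^2(R⁻¹ n̂) = +0.207375+0.326658i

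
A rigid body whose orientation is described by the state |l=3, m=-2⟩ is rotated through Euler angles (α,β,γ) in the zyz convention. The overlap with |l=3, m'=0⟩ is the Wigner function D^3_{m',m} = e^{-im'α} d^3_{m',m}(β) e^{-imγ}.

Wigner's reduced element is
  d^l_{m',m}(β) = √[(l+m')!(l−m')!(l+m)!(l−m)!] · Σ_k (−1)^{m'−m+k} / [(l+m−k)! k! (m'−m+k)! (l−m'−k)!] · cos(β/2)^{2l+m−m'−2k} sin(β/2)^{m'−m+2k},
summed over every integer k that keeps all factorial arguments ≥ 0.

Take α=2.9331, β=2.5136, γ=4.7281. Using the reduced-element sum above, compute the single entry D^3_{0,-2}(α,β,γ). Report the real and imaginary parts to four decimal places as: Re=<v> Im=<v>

D^3_{0,-2}(2.9331,2.5136,4.7281) = e^{-i·0·2.9331}·d^3_{0,-2}(2.5136)·e^{-i·-2·4.7281}. Compute d first:
Half-angle: c=0.308862, s=0.951107. N=√(6·6·1·120)=65.726707
k: max(0,(-2)−(0))=0 … min(3+(-2),3−(0))=1
  k=0: (−1)^2·65.7267/(12)·0.3089^4·0.9511^2 = +0.045090
  k=1: (−1)^3·65.7267/(12)·0.3089^2·0.9511^4 = -0.427570
d^3_{0,-2}(2.5136) = +0.045090 -0.427570 = -0.382480
D = (+1.000000+0.000000i)·(-0.382480)·(-0.999506-0.031417i) = +0.382291+0.012016i

Re=0.3823 Im=0.0120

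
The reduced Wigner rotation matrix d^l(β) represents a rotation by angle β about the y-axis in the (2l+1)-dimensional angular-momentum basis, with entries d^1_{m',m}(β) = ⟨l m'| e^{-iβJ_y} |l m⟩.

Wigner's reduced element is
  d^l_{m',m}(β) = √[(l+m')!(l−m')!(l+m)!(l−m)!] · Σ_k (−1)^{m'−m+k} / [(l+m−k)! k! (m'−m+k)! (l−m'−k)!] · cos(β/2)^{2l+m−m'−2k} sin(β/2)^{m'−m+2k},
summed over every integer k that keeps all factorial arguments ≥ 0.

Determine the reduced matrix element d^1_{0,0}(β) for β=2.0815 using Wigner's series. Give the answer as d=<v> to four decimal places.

d=-0.4888

d^1_{0,0}(β=2.0815) via Wigner's sum:
With c≡cos(β/2)=0.505573 and s≡sin(β/2)=0.862784, N=[1·1·1·1]^{1/2}=1.000000
k: max(0,(0)−(0))=0 … min(1+(0),1−(0))=1
  k=0: (−1)^0·1.0000/(1)·0.5056^2·0.8628^0 = +0.255604
  k=1: (−1)^1·1.0000/(1)·0.5056^0·0.8628^2 = -0.744396
d^1_{0,0}(2.0815) = +0.255604 -0.744396 = -0.488791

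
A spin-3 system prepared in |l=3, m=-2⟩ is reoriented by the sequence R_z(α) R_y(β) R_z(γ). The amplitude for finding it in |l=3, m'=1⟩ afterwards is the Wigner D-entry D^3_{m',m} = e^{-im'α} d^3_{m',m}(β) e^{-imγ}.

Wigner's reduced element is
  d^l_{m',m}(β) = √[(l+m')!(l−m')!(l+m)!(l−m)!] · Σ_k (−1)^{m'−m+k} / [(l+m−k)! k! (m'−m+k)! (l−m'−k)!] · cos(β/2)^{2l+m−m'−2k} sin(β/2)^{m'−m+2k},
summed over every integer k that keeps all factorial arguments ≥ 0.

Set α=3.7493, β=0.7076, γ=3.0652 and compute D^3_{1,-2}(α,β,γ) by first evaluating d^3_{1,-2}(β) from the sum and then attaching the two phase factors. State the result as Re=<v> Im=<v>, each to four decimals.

First d^3_{1,-2}(β=0.7076), then the phase factors e^{-i(1)α} and e^{-i(-2)γ}:
With c≡cos(β/2)=0.938063 and s≡sin(β/2)=0.346465, N=[24·2·1·120]^{1/2}=75.894664
k∈{0,1} keeps every argument non-negative
  k=0: (−1)^3·75.8947/(12)·0.9381^3·0.3465^3 = -0.217122
  k=1: (−1)^4·75.8947/(24)·0.9381^1·0.3465^5 = +0.014809
d^3_{1,-2}(0.7076) = -0.217122 +0.014809 = -0.202313
Phases: e^{-i·(1)·3.7493}=-0.820959+0.570987i, e^{-i·(-2)·3.0652}=+0.988351-0.152192i ⇒ D=+0.146575-0.139450i

Re=0.1466 Im=-0.1394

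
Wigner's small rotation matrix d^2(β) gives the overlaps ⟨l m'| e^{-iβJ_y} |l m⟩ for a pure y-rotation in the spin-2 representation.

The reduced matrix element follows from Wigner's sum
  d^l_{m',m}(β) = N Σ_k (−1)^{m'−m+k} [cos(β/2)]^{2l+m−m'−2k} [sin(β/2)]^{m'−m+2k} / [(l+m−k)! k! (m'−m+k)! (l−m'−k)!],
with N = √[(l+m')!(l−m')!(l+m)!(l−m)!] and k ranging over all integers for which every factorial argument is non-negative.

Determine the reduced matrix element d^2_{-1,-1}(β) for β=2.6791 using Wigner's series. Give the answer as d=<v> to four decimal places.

d^2_{-1,-1}(β=2.6791) via Wigner's sum:
Half-angle: c=0.229191, s=0.973382. N=√(1·6·1·6)=6.000000
Admissible k: 0..1 (factorial args all ≥0)
  k=0: (−1)^0·6.0000/(6)·0.2292^4·0.9734^0 = +0.002759
  k=1: (−1)^1·6.0000/(2)·0.2292^2·0.9734^2 = -0.149308
d^2_{-1,-1}(2.6791) = +0.002759 -0.149308 = -0.146548

d=-0.1465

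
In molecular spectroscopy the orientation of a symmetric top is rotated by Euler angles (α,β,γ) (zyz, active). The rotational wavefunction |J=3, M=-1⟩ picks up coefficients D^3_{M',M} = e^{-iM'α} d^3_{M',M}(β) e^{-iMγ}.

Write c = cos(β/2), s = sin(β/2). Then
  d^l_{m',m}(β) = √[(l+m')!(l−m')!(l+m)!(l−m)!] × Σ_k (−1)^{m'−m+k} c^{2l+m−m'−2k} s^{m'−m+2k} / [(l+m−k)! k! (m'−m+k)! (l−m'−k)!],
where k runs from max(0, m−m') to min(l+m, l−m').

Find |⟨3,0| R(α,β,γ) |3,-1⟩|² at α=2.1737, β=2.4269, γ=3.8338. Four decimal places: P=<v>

P=0.2763

First d^3_{0,-1}(β=2.4269), then the phase factors e^{-i(0)α} and e^{-i(-1)γ}:
c=cos(2.4269/2)=0.349789, s=sin(2.4269/2)=0.936828; N=√[6·6·2·24]=41.569219
The bounds max(0,m−m')=0 and min(l+m,l−m')=2 give 3 terms
  k=0: (−1)^1·41.5692/(12)·0.3498^5·0.9368^1 = -0.016994
  k=1: (−1)^2·41.5692/(4)·0.3498^3·0.9368^3 = +0.365689
  k=2: (−1)^3·41.5692/(12)·0.3498^1·0.9368^5 = -0.874374
d^3_{0,-1}(2.4269) = -0.016994 +0.365689 -0.874374 = -0.525679
|D^3_{0,-1}|² = |d^3_{0,-1}(β)|² = (-0.525679)² = 0.276338 (the z-rotation phases have unit modulus)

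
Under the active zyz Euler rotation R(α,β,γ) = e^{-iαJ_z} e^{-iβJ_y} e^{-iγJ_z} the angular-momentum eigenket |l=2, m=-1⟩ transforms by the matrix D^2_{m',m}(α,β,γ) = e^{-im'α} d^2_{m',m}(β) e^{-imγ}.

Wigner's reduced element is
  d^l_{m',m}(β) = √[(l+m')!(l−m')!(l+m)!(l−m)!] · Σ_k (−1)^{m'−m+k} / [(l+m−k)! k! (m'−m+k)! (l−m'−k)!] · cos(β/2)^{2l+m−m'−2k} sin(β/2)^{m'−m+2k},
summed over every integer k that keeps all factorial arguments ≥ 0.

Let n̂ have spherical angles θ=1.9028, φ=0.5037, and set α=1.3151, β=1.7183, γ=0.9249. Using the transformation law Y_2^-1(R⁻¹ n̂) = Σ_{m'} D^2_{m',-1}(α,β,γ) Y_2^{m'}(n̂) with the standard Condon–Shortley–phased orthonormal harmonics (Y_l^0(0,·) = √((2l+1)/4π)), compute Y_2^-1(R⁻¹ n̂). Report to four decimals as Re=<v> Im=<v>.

Need the full column D^2_{m',-1} for m'=−2..2 at α=1.3151, β=1.7183, γ=0.9249.
cos(β/2)=0.653081, sin(β/2)=0.757288
d^2_{-2,-1}: single k=1 term ⇒ +0.421884;  D = -0.386326-0.169523i
d^2_{-1,-1}: k∈[0..1] ⇒ +0.181915 -0.733800 = -0.551885;  D = +0.342368-0.432852i
d^2_{0,-1}: k∈[0..1] ⇒ -0.516700 +0.694745 = +0.178045;  D = +0.107168+0.142180i
d^2_{1,-1}: k∈[0..1] ⇒ +0.733800 -0.328885 = +0.404915;  D = +0.374479-0.154019i
d^2_{2,-1}: single k=0 term ⇒ -0.567257;  D = +0.076068+0.562134i
Y_2^{m'}(θ=1.9028,φ=0.5037) and Σ D·Y over m':
  (-0.3863-0.1695i)·(+0.1844-0.2919i)  (+0.3424-0.4329i)·(-0.2085+0.1149i)  (+0.1072+0.1422i)·(-0.2149+0.0000i)  (+0.3745-0.1540i)·(+0.2085+0.1149i)  (+0.0761+0.5621i)·(+0.1844+0.2919i)
Y_2^-1(R⁻¹ n̂) = -0.219662+0.317301i

Re=-0.2197 Im=0.3173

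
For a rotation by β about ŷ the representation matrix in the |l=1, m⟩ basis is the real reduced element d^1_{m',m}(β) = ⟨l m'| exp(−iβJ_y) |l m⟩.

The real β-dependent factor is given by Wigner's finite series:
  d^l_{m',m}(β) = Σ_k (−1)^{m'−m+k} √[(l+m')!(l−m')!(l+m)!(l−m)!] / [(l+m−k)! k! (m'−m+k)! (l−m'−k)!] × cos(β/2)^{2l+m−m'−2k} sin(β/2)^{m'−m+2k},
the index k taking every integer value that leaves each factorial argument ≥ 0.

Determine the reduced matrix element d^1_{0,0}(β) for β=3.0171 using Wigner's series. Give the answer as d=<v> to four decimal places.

d=-0.9923

d^1_{0,0}(β=3.0171) via Wigner's sum:
Half-angle: c=0.062206, s=0.998063. N=√(1·1·1·1)=1.000000
The bounds max(0,m−m')=0 and min(l+m,l−m')=1 give 2 terms
  k=0: (−1)^0·1.0000/(1)·0.0622^2·0.9981^0 = +0.003870
  k=1: (−1)^1·1.0000/(1)·0.0622^0·0.9981^2 = -0.996130
d^1_{0,0}(3.0171) = +0.003870 -0.996130 = -0.992261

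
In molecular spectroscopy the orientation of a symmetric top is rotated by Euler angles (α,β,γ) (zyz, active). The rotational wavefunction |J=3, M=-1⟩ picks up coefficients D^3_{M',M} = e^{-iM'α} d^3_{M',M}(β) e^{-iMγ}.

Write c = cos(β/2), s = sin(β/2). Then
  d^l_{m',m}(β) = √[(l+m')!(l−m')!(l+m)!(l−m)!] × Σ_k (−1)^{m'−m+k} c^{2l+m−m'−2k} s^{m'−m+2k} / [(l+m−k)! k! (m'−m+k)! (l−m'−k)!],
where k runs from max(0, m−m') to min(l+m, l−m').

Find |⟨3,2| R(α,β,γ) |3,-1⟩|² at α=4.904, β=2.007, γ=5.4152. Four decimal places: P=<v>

P=0.0186

D^3_{2,-1}(4.904,2.007,5.4152) = e^{-i·2·4.904}·d^3_{2,-1}(2.007)·e^{-i·-1·5.4152}. Compute d first:
c=cos(2.007/2)=0.537354, s=sin(2.007/2)=0.843357; N=√[120·1·2·24]=75.894664
The bounds max(0,m−m')=0 and min(l+m,l−m')=1 give 2 terms
  k=0: (−1)^3·75.8947/(12)·0.5374^3·0.8434^3 = -0.588634
  k=1: (−1)^4·75.8947/(24)·0.5374^1·0.8434^5 = +0.724966
d^3_{2,-1}(2.007) = -0.588634 +0.724966 = +0.136332
|D^3_{2,-1}|² = |d^3_{2,-1}(β)|² = (+0.136332)² = 0.018586 (the z-rotation phases have unit modulus)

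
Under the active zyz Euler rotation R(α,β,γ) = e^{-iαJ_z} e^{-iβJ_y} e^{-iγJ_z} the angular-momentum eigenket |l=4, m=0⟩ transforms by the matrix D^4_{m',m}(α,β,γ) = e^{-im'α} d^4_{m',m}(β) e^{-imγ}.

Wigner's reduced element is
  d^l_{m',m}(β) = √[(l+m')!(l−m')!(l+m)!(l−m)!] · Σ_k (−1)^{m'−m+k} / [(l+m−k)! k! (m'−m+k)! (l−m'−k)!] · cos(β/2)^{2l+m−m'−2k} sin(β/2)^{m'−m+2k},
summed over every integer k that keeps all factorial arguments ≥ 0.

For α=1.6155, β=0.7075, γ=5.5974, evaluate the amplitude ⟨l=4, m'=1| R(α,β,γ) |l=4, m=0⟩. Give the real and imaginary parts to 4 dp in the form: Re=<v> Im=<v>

First d^4_{1,0}(β=0.7075), then the phase factors e^{-i(1)α} and e^{-i(0)γ}:
Half-angle: c=0.938080, s=0.346418. N=√(120·6·24·24)=643.987578
k∈{0,1,2,3} keeps every argument non-negative
  k=0: (−1)^1·643.9876/(144)·0.9381^7·0.3464^1 = -0.990365
  k=1: (−1)^2·643.9876/(24)·0.9381^5·0.3464^3 = +0.810341
  k=2: (−1)^3·643.9876/(24)·0.9381^3·0.3464^5 = -0.110507
  k=3: (−1)^4·643.9876/(144)·0.9381^1·0.3464^7 = +0.002512
d^4_{1,0}(0.7075) = -0.990365 +0.810341 -0.110507 +0.002512 = -0.288020
Phases: e^{-i·(1)·1.6155}=-0.044689-0.999001i, e^{-i·(0)·5.5974}=+1.000000+0.000000i ⇒ D=+0.012871+0.287732i

Re=0.0129 Im=0.2877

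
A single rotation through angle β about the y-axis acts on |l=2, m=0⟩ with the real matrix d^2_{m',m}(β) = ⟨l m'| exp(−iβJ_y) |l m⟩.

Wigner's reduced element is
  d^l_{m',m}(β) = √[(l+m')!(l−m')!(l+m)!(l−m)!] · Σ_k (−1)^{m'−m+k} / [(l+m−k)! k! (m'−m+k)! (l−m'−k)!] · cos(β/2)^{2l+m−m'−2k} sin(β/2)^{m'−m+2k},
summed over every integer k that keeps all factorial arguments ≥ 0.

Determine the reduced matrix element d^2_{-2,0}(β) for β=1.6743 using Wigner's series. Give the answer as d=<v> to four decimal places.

d=0.6058

d^2_{-2,0}(β=1.6743) via Wigner's sum:
With c≡cos(β/2)=0.669582 and s≡sin(β/2)=0.742738, N=[1·24·2·2]^{1/2}=9.797959
Admissible k: 2..2 (factorial args all ≥0)
  k=2: (−1)^0·9.7980/(4)·0.6696^2·0.7427^2 = +0.605835
d^2_{-2,0}(1.6743) = +0.605835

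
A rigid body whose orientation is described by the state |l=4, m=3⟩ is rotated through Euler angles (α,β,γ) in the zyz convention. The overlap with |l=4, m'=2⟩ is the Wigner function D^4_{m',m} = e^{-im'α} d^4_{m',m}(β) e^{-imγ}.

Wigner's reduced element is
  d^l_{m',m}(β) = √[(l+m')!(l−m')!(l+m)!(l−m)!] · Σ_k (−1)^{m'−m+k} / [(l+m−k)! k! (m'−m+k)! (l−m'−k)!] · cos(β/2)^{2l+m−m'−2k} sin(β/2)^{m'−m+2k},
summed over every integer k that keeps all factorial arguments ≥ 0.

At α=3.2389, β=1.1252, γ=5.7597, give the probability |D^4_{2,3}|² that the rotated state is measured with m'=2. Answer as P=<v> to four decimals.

P=0.0142

Split into d^4_{2,3}(β=1.1252) × two z-phases.
Half-angle: c=0.845871, s=0.533387. N=√(720·2·5040·1)=2693.993318
Admissible k: 1..2 (factorial args all ≥0)
  k=1: (−1)^0·2693.9933/(720)·0.8459^7·0.5334^1 = +0.618353
  k=2: (−1)^1·2693.9933/(240)·0.8459^5·0.5334^3 = -0.737623
d^4_{2,3}(1.1252) = +0.618353 -0.737623 = -0.119270
|D^4_{2,3}|² = |d^4_{2,3}(β)|² = (-0.119270)² = 0.014225 (the z-rotation phases have unit modulus)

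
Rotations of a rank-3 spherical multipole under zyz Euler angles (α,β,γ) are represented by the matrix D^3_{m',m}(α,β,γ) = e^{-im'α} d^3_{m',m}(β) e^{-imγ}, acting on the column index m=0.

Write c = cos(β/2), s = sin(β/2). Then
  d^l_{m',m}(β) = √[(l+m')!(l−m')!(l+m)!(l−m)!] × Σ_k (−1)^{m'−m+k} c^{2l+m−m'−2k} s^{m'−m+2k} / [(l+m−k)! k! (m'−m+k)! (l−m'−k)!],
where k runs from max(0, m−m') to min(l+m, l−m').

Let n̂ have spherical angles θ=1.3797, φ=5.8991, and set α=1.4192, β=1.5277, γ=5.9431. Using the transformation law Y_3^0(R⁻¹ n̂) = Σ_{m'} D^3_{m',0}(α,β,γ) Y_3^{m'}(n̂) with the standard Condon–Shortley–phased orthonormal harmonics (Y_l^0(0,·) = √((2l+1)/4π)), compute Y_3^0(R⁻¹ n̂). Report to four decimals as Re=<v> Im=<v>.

Need the full column D^3_{m',0} for m'=−3..3 at α=1.4192, β=1.5277, γ=5.9431.
cos(β/2)=0.722178, sin(β/2)=0.691707
d^3_{-3,0}: single k=3 term ⇒ +0.557461;  D = -0.244878-0.500797i
d^3_{-2,0}: k∈[2..3] ⇒ +0.712825 -0.653940 = +0.058884;  D = -0.056198+0.017581i
d^3_{-1,0}: k∈[1..3] ⇒ +0.470690 -1.295423 +0.396137 = -0.428596;  D = -0.064725-0.423680i
d^3_{0,0}: k∈[0..3] ⇒ +0.141862 -1.171290 +1.074533 -0.109530 = -0.064425;  D = -0.064425+0.000000i
d^3_{1,0}: k∈[0..2] ⇒ -0.470690 +1.295423 -0.396137 = +0.428596;  D = +0.064725-0.423680i
d^3_{2,0}: k∈[0..1] ⇒ +0.712825 -0.653940 = +0.058884;  D = -0.056198-0.017581i
d^3_{3,0}: single k=0 term ⇒ -0.557461;  D = +0.244878-0.500797i
Y_3^{m'}(θ=1.3797,φ=5.8991) and Σ D·Y over m':
  (-0.2449-0.5008i)·(+0.1605+0.3608i)  (-0.0562+0.0176i)·(+0.1346+0.1300i)  (-0.0647-0.4237i)·(-0.2411-0.0974i)  (-0.0644+0.0000i)·(-0.1999+0.0000i)  (+0.0647-0.4237i)·(+0.2411-0.0974i)  (-0.0562-0.0176i)·(+0.1346-0.1300i)  (+0.2449-0.5008i)·(-0.1605+0.3608i)
Y_3^0(R⁻¹ n̂) = +0.224567+0.000000i

Re=0.2246 Im=0.0000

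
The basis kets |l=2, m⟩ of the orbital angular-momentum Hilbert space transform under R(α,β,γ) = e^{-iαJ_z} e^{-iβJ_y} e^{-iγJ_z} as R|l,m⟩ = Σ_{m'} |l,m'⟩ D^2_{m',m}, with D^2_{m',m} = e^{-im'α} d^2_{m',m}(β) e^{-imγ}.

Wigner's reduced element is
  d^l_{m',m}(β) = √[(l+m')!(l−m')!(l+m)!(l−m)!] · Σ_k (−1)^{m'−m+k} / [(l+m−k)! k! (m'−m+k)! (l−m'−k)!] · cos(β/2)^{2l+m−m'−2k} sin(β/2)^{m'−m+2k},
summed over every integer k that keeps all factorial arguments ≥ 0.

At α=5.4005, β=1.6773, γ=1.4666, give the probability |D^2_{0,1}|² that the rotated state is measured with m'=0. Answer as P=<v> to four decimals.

First d^2_{0,1}(β=1.6773), then the phase factors e^{-i(0)α} and e^{-i(1)γ}:
Half-angle: c=0.668467, s=0.743741. N=√(2·2·6·1)=4.898979
The bounds max(0,m−m')=1 and min(l+m,l−m')=2 give 2 terms
  k=1: (−1)^0·4.8990/(2)·0.6685^3·0.7437^1 = +0.544175
  k=2: (−1)^1·4.8990/(2)·0.6685^1·0.7437^3 = -0.673630
d^2_{0,1}(1.6773) = +0.544175 -0.673630 = -0.129456
|D^2_{0,1}|² = |d^2_{0,1}(β)|² = (-0.129456)² = 0.016759 (the z-rotation phases have unit modulus)

P=0.0168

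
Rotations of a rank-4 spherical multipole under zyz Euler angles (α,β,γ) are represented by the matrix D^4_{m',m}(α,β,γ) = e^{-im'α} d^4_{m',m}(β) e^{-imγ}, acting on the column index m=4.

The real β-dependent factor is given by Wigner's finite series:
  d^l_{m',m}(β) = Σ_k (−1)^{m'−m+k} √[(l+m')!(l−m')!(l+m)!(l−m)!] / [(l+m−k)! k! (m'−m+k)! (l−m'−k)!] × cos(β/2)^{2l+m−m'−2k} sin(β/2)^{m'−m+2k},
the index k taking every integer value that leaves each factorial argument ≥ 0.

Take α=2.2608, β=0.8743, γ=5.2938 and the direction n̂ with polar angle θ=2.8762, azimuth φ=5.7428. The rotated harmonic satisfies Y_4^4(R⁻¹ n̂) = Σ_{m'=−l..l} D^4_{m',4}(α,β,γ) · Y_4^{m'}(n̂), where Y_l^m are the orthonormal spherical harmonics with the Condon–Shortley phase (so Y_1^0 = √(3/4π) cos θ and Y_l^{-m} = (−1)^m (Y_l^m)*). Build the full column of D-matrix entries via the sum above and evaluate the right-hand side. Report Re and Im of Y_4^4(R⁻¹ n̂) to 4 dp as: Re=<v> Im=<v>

Re=-0.0517 Im=-0.0115

Need the full column D^4_{m',4} for m'=−4..4 at α=2.2608, β=0.8743, γ=5.2938.
cos(β/2)=0.905962, sin(β/2)=0.423359
d^4_{-4,4}: single k=8 term ⇒ +0.001032;  D = +0.000936+0.000434i
d^4_{-3,4}: single k=7 term ⇒ +0.006246;  D = -0.001579-0.006043i
d^4_{-2,4}: single k=6 term ⇒ +0.025006;  D = -0.014634+0.020277i
d^4_{-1,4}: single k=5 term ⇒ +0.075678;  D = +0.075519-0.004904i
d^4_{0,4}: single k=4 term ⇒ +0.181061;  D = -0.124059-0.131880i
d^4_{1,4}: single k=3 term ⇒ +0.346554;  D = -0.043531+0.343809i
d^4_{2,4}: single k=2 term ⇒ +0.524393;  D = +0.443160-0.280351i
d^4_{3,4}: single k=1 term ⇒ +0.599824;  D = -0.569987-0.186824i
d^4_{4,4}: single k=0 term ⇒ +0.453816;  D = +0.165489+0.422566i
Y_4^{m'}(θ=2.8762,φ=5.7428) and Σ D·Y over m':
  (+0.0009+0.0004i)·(-0.0012+0.0017i)  (-0.0016-0.0060i)·(+0.0011-0.0218i)  (-0.0146+0.0203i)·(+0.0598+0.1121i)  (+0.0755-0.0049i)·(-0.3613-0.2167i)  (-0.1241-0.1319i)·(+0.5727+0.0000i)  (-0.0435+0.3438i)·(+0.3613-0.2167i)  (+0.4432-0.2804i)·(+0.0598-0.1121i)  (-0.5700-0.1868i)·(-0.0011-0.0218i)  (+0.1655+0.4226i)·(-0.0012-0.0017i)
Y_4^4(R⁻¹ n̂) = -0.051710-0.011465i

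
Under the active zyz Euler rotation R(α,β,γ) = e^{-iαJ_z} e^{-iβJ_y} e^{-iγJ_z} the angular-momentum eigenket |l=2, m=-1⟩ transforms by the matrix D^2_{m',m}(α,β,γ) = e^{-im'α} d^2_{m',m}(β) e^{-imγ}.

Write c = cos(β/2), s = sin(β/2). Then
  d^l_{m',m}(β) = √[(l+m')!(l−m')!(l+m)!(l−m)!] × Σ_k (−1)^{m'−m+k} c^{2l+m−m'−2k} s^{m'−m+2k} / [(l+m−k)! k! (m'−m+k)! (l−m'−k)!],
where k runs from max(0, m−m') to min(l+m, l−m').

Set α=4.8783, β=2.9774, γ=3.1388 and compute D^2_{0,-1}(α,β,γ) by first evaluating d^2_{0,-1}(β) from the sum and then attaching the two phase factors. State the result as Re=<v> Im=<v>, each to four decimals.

First d^2_{0,-1}(β=2.9774), then the phase factors e^{-i(0)α} and e^{-i(-1)γ}:
Half-angle: c=0.082004, s=0.996632. N=√(2·2·1·6)=4.898979
k∈{0,1} keeps every argument non-negative
  k=0: (−1)^1·4.8990/(2)·0.0820^3·0.9966^1 = -0.001346
  k=1: (−1)^2·4.8990/(2)·0.0820^1·0.9966^3 = +0.198846
d^2_{0,-1}(2.9774) = -0.001346 +0.198846 = +0.197499
D = (+1.000000+0.000000i)·(+0.197499)·(-0.999996+0.002793i) = -0.197499+0.000552i

Re=-0.1975 Im=0.0006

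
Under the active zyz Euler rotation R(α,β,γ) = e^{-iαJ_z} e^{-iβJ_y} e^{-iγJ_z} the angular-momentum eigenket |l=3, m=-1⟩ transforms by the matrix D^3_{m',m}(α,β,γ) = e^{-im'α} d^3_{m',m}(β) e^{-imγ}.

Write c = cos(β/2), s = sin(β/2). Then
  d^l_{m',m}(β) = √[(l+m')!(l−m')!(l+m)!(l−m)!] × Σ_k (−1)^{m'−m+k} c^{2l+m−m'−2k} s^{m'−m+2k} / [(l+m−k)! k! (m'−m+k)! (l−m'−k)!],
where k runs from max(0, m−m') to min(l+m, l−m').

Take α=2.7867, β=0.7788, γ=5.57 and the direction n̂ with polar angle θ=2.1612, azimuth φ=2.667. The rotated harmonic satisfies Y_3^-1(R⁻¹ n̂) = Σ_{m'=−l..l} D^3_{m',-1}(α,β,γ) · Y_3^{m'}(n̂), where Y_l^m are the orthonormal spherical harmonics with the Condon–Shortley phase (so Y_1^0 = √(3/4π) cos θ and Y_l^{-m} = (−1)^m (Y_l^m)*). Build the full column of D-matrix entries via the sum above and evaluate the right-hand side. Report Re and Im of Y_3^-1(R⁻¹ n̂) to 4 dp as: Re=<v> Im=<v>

Need the full column D^3_{m',-1} for m'=−3..3 at α=2.7867, β=0.7788, γ=5.57.
cos(β/2)=0.925137, sin(β/2)=0.379633
d^3_{-3,-1}: single k=2 term ⇒ +0.408883;  D = +0.084062+0.400148i
d^3_{-2,-1}: k∈[1..2] ⇒ +0.813570 -0.273994 = +0.539575;  D = +0.079473-0.533691i
d^3_{-1,-1}: k∈[0..2] ⇒ +0.626955 -0.844584 +0.106665 = -0.110965;  D = +0.053464-0.097236i
d^3_{0,-1}: k∈[0..2] ⇒ -0.891221 +0.450218 -0.025271 = -0.466273;  D = -0.352634+0.305057i
d^3_{1,-1}: k∈[0..2] ⇒ +0.633438 -0.142220 +0.002994 = +0.494212;  D = -0.462828+0.173308i
d^3_{2,-1}: k∈[0..1] ⇒ -0.273994 +0.023069 = -0.250925;  D = -0.250924+0.000853i
d^3_{3,-1}: single k=0 term ⇒ +0.068852;  D = -0.064642-0.023706i
Y_3^{m'}(θ=2.1612,φ=2.667) and Σ D·Y over m':
  (+0.0841+0.4001i)·(-0.0350-0.2366i)  (+0.0795-0.5337i)·(-0.2286-0.3192i)  (+0.0535-0.0972i)·(-0.1312-0.0674i)  (-0.3526+0.3051i)·(+0.3013+0.0000i)  (-0.4628+0.1733i)·(+0.1312-0.0674i)  (-0.2509+0.0009i)·(-0.2286+0.3192i)  (-0.0646-0.0237i)·(+0.0350-0.2366i)
Y_3^-1(R⁻¹ n̂) = -0.216439+0.151953i

Re=-0.2164 Im=0.1520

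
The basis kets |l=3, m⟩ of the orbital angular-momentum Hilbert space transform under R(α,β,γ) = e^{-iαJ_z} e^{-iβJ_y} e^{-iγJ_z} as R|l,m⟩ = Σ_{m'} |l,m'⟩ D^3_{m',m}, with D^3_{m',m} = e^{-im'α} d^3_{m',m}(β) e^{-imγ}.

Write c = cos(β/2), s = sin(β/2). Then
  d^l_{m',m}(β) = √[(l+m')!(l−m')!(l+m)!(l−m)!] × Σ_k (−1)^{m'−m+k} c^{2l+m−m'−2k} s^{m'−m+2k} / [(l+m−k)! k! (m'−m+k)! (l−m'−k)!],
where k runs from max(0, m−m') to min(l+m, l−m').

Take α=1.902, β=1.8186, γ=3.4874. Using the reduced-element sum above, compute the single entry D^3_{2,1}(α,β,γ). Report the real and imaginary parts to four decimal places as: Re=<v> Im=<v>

Split into d^3_{2,1}(β=1.8186) × two z-phases.
With c≡cos(β/2)=0.614298 and s≡sin(β/2)=0.789074, N=[120·1·24·2]^{1/2}=75.894664
Admissible k: 0..1 (factorial args all ≥0)
  k=0: (−1)^1·75.8947/(24)·0.6143^5·0.7891^1 = -0.218280
  k=1: (−1)^2·75.8947/(12)·0.6143^3·0.7891^3 = +0.720312
d^3_{2,1}(1.8186) = -0.218280 +0.720312 = +0.502032
Attach z-rotation phases: D = e^{-i(2)(1.902)}·(+0.502032)·e^{-i(1)(3.4874)} = +0.267770-0.424660i

Re=0.2678 Im=-0.4247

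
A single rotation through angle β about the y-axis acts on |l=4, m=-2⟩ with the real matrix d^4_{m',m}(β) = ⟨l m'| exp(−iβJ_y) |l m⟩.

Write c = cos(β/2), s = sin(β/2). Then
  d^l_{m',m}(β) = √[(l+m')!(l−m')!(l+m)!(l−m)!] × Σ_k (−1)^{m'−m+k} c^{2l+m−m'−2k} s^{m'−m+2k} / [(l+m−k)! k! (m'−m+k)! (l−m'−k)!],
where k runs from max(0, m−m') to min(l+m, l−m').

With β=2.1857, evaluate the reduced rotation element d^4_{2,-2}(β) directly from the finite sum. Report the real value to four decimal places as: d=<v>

d^4_{2,-2}(β=2.1857) via Wigner's sum:
c=cos(2.1857/2)=0.459957, s=sin(2.1857/2)=0.887941; N=√[720·2·2·720]=1440.000000
Admissible k: 0..2 (factorial args all ≥0)
  k=0: (−1)^4·1440.0000/(96)·0.4600^4·0.8879^4 = +0.417346
  k=1: (−1)^5·1440.0000/(120)·0.4600^2·0.8879^6 = -1.244288
  k=2: (−1)^6·1440.0000/(1440)·0.4600^0·0.8879^8 = +0.386433
d^4_{2,-2}(2.1857) = +0.417346 -1.244288 +0.386433 = -0.440509

d=-0.4405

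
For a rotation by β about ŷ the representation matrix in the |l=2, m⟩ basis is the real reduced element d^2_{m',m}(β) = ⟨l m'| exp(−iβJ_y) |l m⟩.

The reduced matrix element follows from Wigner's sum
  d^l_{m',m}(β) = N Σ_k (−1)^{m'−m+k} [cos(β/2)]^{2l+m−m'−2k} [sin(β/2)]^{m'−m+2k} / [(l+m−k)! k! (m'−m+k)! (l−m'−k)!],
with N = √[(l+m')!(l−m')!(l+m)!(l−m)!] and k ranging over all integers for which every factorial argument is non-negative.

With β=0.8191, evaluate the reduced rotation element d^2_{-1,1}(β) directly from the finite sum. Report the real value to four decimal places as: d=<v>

d=0.3751

d^2_{-1,1}(β=0.8191) via Wigner's sum:
With c≡cos(β/2)=0.917300 and s≡sin(β/2)=0.398197, N=[1·6·6·1]^{1/2}=6.000000
k∈{2,3} keeps every argument non-negative
  k=2: (−1)^0·6.0000/(2)·0.9173^2·0.3982^2 = +0.400257
  k=3: (−1)^1·6.0000/(6)·0.9173^0·0.3982^4 = -0.025141
d^2_{-1,1}(0.8191) = +0.400257 -0.025141 = +0.375116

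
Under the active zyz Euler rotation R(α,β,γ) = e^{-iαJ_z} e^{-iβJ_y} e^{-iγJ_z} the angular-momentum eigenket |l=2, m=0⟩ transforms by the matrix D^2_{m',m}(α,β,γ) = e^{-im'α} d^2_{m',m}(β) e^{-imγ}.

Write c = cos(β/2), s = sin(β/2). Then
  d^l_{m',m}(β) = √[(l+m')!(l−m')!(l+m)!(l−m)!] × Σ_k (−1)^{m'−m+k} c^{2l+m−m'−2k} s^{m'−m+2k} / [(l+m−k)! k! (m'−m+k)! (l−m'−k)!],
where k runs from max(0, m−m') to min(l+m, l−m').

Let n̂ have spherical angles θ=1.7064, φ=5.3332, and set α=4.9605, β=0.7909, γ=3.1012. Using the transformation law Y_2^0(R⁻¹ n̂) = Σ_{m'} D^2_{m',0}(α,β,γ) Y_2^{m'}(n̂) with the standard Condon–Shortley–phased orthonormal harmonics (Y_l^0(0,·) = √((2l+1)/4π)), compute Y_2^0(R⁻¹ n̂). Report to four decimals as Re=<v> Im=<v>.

Need the full column D^2_{m',0} for m'=−2..2 at α=4.9605, β=0.7909, γ=3.1012.
cos(β/2)=0.922823, sin(β/2)=0.385223
d^2_{-2,0}: single k=2 term ⇒ +0.309555;  D = -0.272219-0.147381i
d^2_{-1,0}: k∈[1..2] ⇒ +0.741556 -0.129221 = +0.612335;  D = +0.150373-0.593584i
d^2_{0,0}: k∈[0..2] ⇒ +0.725227 -0.505502 +0.022022 = +0.241747;  D = +0.241747+0.000000i
d^2_{1,0}: k∈[0..1] ⇒ -0.741556 +0.129221 = -0.612335;  D = -0.150373-0.593584i
d^2_{2,0}: single k=0 term ⇒ +0.309555;  D = -0.272219+0.147381i
Y_2^{m'}(θ=1.7064,φ=5.3332) and Σ D·Y over m':
  (-0.2722-0.1474i)·(-0.1226+0.3589i)  (+0.1504-0.5936i)·(-0.0602-0.0842i)  (+0.2417+0.0000i)·(-0.2981+0.0000i)  (-0.1504-0.5936i)·(+0.0602-0.0842i)  (-0.2722+0.1474i)·(-0.1226-0.3589i)
Y_2^0(R⁻¹ n̂) = -0.017577+0.000000i

Re=-0.0176 Im=0.0000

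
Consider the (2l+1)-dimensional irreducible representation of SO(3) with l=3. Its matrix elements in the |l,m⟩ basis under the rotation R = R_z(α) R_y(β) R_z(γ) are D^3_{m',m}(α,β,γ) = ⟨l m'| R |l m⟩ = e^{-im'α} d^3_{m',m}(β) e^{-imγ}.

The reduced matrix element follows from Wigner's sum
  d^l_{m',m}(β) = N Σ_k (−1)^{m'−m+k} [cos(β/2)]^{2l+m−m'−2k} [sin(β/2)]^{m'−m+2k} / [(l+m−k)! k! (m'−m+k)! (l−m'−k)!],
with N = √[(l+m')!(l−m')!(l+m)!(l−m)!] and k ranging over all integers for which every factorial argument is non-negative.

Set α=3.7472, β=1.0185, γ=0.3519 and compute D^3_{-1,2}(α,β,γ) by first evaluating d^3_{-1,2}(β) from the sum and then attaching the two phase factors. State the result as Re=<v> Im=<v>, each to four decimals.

D^3_{-1,2}(3.7472,1.0185,0.3519) = e^{-i·-1·3.7472}·d^3_{-1,2}(1.0185)·e^{-i·2·0.3519}. Compute d first:
c=cos(1.0185/2)=0.873110, s=sin(1.0185/2)=0.487523; N=√[2·24·120·1]=75.894664
Admissible k: 3..4 (factorial args all ≥0)
  k=3: (−1)^0·75.8947/(12)·0.8731^3·0.4875^3 = +0.487777
  k=4: (−1)^1·75.8947/(24)·0.8731^1·0.4875^5 = -0.076040
d^3_{-1,2}(1.0185) = +0.487777 -0.076040 = +0.411737
Attach z-rotation phases: D = e^{-i(-1)(3.7472)}·(+0.411737)·e^{-i(2)(0.3519)} = -0.409754+0.040365i

Re=-0.4098 Im=0.0404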